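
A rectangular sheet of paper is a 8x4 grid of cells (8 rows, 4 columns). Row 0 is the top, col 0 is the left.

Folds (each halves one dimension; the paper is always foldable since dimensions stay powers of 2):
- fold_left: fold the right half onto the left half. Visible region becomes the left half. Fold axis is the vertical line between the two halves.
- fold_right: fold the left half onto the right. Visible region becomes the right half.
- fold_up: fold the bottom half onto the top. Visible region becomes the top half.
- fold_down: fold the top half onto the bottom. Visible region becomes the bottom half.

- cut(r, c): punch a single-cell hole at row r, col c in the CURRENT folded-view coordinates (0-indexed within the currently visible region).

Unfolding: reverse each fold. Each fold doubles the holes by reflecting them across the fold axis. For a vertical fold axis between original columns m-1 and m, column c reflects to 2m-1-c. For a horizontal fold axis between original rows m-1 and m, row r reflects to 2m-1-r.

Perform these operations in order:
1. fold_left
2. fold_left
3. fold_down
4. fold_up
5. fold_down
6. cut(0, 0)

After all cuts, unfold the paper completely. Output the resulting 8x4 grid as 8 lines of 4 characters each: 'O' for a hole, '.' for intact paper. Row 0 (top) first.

Answer: OOOO
OOOO
OOOO
OOOO
OOOO
OOOO
OOOO
OOOO

Derivation:
Op 1 fold_left: fold axis v@2; visible region now rows[0,8) x cols[0,2) = 8x2
Op 2 fold_left: fold axis v@1; visible region now rows[0,8) x cols[0,1) = 8x1
Op 3 fold_down: fold axis h@4; visible region now rows[4,8) x cols[0,1) = 4x1
Op 4 fold_up: fold axis h@6; visible region now rows[4,6) x cols[0,1) = 2x1
Op 5 fold_down: fold axis h@5; visible region now rows[5,6) x cols[0,1) = 1x1
Op 6 cut(0, 0): punch at orig (5,0); cuts so far [(5, 0)]; region rows[5,6) x cols[0,1) = 1x1
Unfold 1 (reflect across h@5): 2 holes -> [(4, 0), (5, 0)]
Unfold 2 (reflect across h@6): 4 holes -> [(4, 0), (5, 0), (6, 0), (7, 0)]
Unfold 3 (reflect across h@4): 8 holes -> [(0, 0), (1, 0), (2, 0), (3, 0), (4, 0), (5, 0), (6, 0), (7, 0)]
Unfold 4 (reflect across v@1): 16 holes -> [(0, 0), (0, 1), (1, 0), (1, 1), (2, 0), (2, 1), (3, 0), (3, 1), (4, 0), (4, 1), (5, 0), (5, 1), (6, 0), (6, 1), (7, 0), (7, 1)]
Unfold 5 (reflect across v@2): 32 holes -> [(0, 0), (0, 1), (0, 2), (0, 3), (1, 0), (1, 1), (1, 2), (1, 3), (2, 0), (2, 1), (2, 2), (2, 3), (3, 0), (3, 1), (3, 2), (3, 3), (4, 0), (4, 1), (4, 2), (4, 3), (5, 0), (5, 1), (5, 2), (5, 3), (6, 0), (6, 1), (6, 2), (6, 3), (7, 0), (7, 1), (7, 2), (7, 3)]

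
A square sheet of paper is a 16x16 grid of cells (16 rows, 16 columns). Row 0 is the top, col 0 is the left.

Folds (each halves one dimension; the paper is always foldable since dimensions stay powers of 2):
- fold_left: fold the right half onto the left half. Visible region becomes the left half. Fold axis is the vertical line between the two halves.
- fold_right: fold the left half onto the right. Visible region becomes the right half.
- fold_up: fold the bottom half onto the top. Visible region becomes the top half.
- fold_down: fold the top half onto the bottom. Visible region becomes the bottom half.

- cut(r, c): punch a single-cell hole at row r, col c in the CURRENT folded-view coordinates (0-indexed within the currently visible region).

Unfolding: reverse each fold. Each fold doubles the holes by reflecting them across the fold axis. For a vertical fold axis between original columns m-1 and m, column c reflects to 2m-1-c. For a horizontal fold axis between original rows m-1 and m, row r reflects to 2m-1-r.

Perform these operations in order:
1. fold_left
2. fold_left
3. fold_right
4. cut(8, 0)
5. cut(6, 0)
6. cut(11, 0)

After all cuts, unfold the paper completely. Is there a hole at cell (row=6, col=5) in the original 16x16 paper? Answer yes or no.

Answer: yes

Derivation:
Op 1 fold_left: fold axis v@8; visible region now rows[0,16) x cols[0,8) = 16x8
Op 2 fold_left: fold axis v@4; visible region now rows[0,16) x cols[0,4) = 16x4
Op 3 fold_right: fold axis v@2; visible region now rows[0,16) x cols[2,4) = 16x2
Op 4 cut(8, 0): punch at orig (8,2); cuts so far [(8, 2)]; region rows[0,16) x cols[2,4) = 16x2
Op 5 cut(6, 0): punch at orig (6,2); cuts so far [(6, 2), (8, 2)]; region rows[0,16) x cols[2,4) = 16x2
Op 6 cut(11, 0): punch at orig (11,2); cuts so far [(6, 2), (8, 2), (11, 2)]; region rows[0,16) x cols[2,4) = 16x2
Unfold 1 (reflect across v@2): 6 holes -> [(6, 1), (6, 2), (8, 1), (8, 2), (11, 1), (11, 2)]
Unfold 2 (reflect across v@4): 12 holes -> [(6, 1), (6, 2), (6, 5), (6, 6), (8, 1), (8, 2), (8, 5), (8, 6), (11, 1), (11, 2), (11, 5), (11, 6)]
Unfold 3 (reflect across v@8): 24 holes -> [(6, 1), (6, 2), (6, 5), (6, 6), (6, 9), (6, 10), (6, 13), (6, 14), (8, 1), (8, 2), (8, 5), (8, 6), (8, 9), (8, 10), (8, 13), (8, 14), (11, 1), (11, 2), (11, 5), (11, 6), (11, 9), (11, 10), (11, 13), (11, 14)]
Holes: [(6, 1), (6, 2), (6, 5), (6, 6), (6, 9), (6, 10), (6, 13), (6, 14), (8, 1), (8, 2), (8, 5), (8, 6), (8, 9), (8, 10), (8, 13), (8, 14), (11, 1), (11, 2), (11, 5), (11, 6), (11, 9), (11, 10), (11, 13), (11, 14)]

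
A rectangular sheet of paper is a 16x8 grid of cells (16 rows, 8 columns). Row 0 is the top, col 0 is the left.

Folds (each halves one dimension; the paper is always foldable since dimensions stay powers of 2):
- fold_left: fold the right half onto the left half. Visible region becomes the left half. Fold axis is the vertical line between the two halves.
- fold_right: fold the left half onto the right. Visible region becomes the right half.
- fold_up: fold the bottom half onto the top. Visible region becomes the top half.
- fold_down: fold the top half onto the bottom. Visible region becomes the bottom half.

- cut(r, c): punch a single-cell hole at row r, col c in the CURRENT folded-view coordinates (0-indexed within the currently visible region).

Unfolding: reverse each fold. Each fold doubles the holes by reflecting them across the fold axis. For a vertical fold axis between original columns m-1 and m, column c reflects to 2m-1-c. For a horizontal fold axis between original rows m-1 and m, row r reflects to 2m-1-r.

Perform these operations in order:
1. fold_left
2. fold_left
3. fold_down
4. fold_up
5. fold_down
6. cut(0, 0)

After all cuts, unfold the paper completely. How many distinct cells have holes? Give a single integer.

Op 1 fold_left: fold axis v@4; visible region now rows[0,16) x cols[0,4) = 16x4
Op 2 fold_left: fold axis v@2; visible region now rows[0,16) x cols[0,2) = 16x2
Op 3 fold_down: fold axis h@8; visible region now rows[8,16) x cols[0,2) = 8x2
Op 4 fold_up: fold axis h@12; visible region now rows[8,12) x cols[0,2) = 4x2
Op 5 fold_down: fold axis h@10; visible region now rows[10,12) x cols[0,2) = 2x2
Op 6 cut(0, 0): punch at orig (10,0); cuts so far [(10, 0)]; region rows[10,12) x cols[0,2) = 2x2
Unfold 1 (reflect across h@10): 2 holes -> [(9, 0), (10, 0)]
Unfold 2 (reflect across h@12): 4 holes -> [(9, 0), (10, 0), (13, 0), (14, 0)]
Unfold 3 (reflect across h@8): 8 holes -> [(1, 0), (2, 0), (5, 0), (6, 0), (9, 0), (10, 0), (13, 0), (14, 0)]
Unfold 4 (reflect across v@2): 16 holes -> [(1, 0), (1, 3), (2, 0), (2, 3), (5, 0), (5, 3), (6, 0), (6, 3), (9, 0), (9, 3), (10, 0), (10, 3), (13, 0), (13, 3), (14, 0), (14, 3)]
Unfold 5 (reflect across v@4): 32 holes -> [(1, 0), (1, 3), (1, 4), (1, 7), (2, 0), (2, 3), (2, 4), (2, 7), (5, 0), (5, 3), (5, 4), (5, 7), (6, 0), (6, 3), (6, 4), (6, 7), (9, 0), (9, 3), (9, 4), (9, 7), (10, 0), (10, 3), (10, 4), (10, 7), (13, 0), (13, 3), (13, 4), (13, 7), (14, 0), (14, 3), (14, 4), (14, 7)]

Answer: 32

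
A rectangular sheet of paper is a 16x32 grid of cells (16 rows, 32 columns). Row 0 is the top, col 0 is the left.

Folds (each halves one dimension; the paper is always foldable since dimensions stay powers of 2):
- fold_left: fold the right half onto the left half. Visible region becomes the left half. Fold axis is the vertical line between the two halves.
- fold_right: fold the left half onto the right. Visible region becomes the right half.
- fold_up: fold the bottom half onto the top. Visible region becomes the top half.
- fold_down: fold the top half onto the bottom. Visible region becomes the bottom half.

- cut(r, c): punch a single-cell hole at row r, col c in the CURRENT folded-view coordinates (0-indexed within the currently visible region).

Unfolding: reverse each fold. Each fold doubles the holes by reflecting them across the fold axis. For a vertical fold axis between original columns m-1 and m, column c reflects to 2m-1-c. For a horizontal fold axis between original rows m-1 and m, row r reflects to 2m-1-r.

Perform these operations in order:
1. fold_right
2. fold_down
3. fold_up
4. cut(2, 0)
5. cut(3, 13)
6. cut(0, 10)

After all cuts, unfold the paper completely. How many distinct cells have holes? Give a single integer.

Answer: 24

Derivation:
Op 1 fold_right: fold axis v@16; visible region now rows[0,16) x cols[16,32) = 16x16
Op 2 fold_down: fold axis h@8; visible region now rows[8,16) x cols[16,32) = 8x16
Op 3 fold_up: fold axis h@12; visible region now rows[8,12) x cols[16,32) = 4x16
Op 4 cut(2, 0): punch at orig (10,16); cuts so far [(10, 16)]; region rows[8,12) x cols[16,32) = 4x16
Op 5 cut(3, 13): punch at orig (11,29); cuts so far [(10, 16), (11, 29)]; region rows[8,12) x cols[16,32) = 4x16
Op 6 cut(0, 10): punch at orig (8,26); cuts so far [(8, 26), (10, 16), (11, 29)]; region rows[8,12) x cols[16,32) = 4x16
Unfold 1 (reflect across h@12): 6 holes -> [(8, 26), (10, 16), (11, 29), (12, 29), (13, 16), (15, 26)]
Unfold 2 (reflect across h@8): 12 holes -> [(0, 26), (2, 16), (3, 29), (4, 29), (5, 16), (7, 26), (8, 26), (10, 16), (11, 29), (12, 29), (13, 16), (15, 26)]
Unfold 3 (reflect across v@16): 24 holes -> [(0, 5), (0, 26), (2, 15), (2, 16), (3, 2), (3, 29), (4, 2), (4, 29), (5, 15), (5, 16), (7, 5), (7, 26), (8, 5), (8, 26), (10, 15), (10, 16), (11, 2), (11, 29), (12, 2), (12, 29), (13, 15), (13, 16), (15, 5), (15, 26)]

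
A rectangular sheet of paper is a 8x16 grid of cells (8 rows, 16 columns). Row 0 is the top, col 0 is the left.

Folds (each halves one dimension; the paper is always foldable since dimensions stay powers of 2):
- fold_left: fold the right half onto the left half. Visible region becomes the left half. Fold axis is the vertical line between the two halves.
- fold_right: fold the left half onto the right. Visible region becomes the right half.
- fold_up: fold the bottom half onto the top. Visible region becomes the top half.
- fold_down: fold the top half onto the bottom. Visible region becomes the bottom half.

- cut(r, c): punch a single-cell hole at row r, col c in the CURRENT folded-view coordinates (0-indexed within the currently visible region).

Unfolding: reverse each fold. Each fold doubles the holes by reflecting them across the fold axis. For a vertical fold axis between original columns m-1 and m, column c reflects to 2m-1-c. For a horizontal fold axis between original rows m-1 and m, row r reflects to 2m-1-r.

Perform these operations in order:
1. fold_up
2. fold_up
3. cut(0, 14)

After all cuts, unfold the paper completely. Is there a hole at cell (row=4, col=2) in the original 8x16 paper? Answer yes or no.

Answer: no

Derivation:
Op 1 fold_up: fold axis h@4; visible region now rows[0,4) x cols[0,16) = 4x16
Op 2 fold_up: fold axis h@2; visible region now rows[0,2) x cols[0,16) = 2x16
Op 3 cut(0, 14): punch at orig (0,14); cuts so far [(0, 14)]; region rows[0,2) x cols[0,16) = 2x16
Unfold 1 (reflect across h@2): 2 holes -> [(0, 14), (3, 14)]
Unfold 2 (reflect across h@4): 4 holes -> [(0, 14), (3, 14), (4, 14), (7, 14)]
Holes: [(0, 14), (3, 14), (4, 14), (7, 14)]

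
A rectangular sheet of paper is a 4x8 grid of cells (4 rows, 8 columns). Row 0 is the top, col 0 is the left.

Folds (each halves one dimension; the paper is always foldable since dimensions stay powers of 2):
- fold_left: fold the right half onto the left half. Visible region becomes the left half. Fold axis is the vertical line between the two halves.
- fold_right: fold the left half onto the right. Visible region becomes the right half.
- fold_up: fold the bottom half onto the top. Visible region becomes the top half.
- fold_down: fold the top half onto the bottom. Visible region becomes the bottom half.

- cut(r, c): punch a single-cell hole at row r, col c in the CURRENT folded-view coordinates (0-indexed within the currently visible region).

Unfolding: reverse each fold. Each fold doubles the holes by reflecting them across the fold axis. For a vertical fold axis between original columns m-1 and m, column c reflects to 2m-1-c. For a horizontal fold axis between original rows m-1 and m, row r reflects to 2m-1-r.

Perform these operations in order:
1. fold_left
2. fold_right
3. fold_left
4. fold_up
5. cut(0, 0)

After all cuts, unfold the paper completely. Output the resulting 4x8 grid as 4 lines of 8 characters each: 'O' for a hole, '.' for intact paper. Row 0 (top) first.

Op 1 fold_left: fold axis v@4; visible region now rows[0,4) x cols[0,4) = 4x4
Op 2 fold_right: fold axis v@2; visible region now rows[0,4) x cols[2,4) = 4x2
Op 3 fold_left: fold axis v@3; visible region now rows[0,4) x cols[2,3) = 4x1
Op 4 fold_up: fold axis h@2; visible region now rows[0,2) x cols[2,3) = 2x1
Op 5 cut(0, 0): punch at orig (0,2); cuts so far [(0, 2)]; region rows[0,2) x cols[2,3) = 2x1
Unfold 1 (reflect across h@2): 2 holes -> [(0, 2), (3, 2)]
Unfold 2 (reflect across v@3): 4 holes -> [(0, 2), (0, 3), (3, 2), (3, 3)]
Unfold 3 (reflect across v@2): 8 holes -> [(0, 0), (0, 1), (0, 2), (0, 3), (3, 0), (3, 1), (3, 2), (3, 3)]
Unfold 4 (reflect across v@4): 16 holes -> [(0, 0), (0, 1), (0, 2), (0, 3), (0, 4), (0, 5), (0, 6), (0, 7), (3, 0), (3, 1), (3, 2), (3, 3), (3, 4), (3, 5), (3, 6), (3, 7)]

Answer: OOOOOOOO
........
........
OOOOOOOO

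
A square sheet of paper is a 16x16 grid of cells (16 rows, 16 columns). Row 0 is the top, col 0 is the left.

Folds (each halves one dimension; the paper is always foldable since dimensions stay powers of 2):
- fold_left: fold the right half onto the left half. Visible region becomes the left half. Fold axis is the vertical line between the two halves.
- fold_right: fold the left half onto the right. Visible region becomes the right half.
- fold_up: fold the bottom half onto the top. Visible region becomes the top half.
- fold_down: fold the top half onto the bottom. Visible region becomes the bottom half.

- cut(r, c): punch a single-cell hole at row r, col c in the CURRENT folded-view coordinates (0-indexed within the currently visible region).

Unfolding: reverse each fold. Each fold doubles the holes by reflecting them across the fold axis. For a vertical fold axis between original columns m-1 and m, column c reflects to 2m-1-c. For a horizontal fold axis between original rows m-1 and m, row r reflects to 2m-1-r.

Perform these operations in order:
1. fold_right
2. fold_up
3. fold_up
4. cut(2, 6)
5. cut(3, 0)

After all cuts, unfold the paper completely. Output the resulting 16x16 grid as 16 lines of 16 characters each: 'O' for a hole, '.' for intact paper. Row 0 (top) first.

Op 1 fold_right: fold axis v@8; visible region now rows[0,16) x cols[8,16) = 16x8
Op 2 fold_up: fold axis h@8; visible region now rows[0,8) x cols[8,16) = 8x8
Op 3 fold_up: fold axis h@4; visible region now rows[0,4) x cols[8,16) = 4x8
Op 4 cut(2, 6): punch at orig (2,14); cuts so far [(2, 14)]; region rows[0,4) x cols[8,16) = 4x8
Op 5 cut(3, 0): punch at orig (3,8); cuts so far [(2, 14), (3, 8)]; region rows[0,4) x cols[8,16) = 4x8
Unfold 1 (reflect across h@4): 4 holes -> [(2, 14), (3, 8), (4, 8), (5, 14)]
Unfold 2 (reflect across h@8): 8 holes -> [(2, 14), (3, 8), (4, 8), (5, 14), (10, 14), (11, 8), (12, 8), (13, 14)]
Unfold 3 (reflect across v@8): 16 holes -> [(2, 1), (2, 14), (3, 7), (3, 8), (4, 7), (4, 8), (5, 1), (5, 14), (10, 1), (10, 14), (11, 7), (11, 8), (12, 7), (12, 8), (13, 1), (13, 14)]

Answer: ................
................
.O............O.
.......OO.......
.......OO.......
.O............O.
................
................
................
................
.O............O.
.......OO.......
.......OO.......
.O............O.
................
................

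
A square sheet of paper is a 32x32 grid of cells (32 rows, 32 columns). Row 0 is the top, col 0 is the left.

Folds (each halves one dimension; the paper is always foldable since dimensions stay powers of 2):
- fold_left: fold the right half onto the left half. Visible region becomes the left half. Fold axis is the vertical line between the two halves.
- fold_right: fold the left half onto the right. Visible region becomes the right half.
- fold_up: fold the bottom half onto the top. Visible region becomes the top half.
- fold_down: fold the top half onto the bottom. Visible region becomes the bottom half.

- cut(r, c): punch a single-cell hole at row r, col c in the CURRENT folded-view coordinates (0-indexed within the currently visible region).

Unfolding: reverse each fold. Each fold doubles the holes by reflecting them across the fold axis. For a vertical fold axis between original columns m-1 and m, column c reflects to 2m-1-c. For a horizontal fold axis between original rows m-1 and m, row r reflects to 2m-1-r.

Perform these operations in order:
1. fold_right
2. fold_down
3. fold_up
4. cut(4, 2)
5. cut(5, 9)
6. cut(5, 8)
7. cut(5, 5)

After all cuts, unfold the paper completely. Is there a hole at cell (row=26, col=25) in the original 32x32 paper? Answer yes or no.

Answer: yes

Derivation:
Op 1 fold_right: fold axis v@16; visible region now rows[0,32) x cols[16,32) = 32x16
Op 2 fold_down: fold axis h@16; visible region now rows[16,32) x cols[16,32) = 16x16
Op 3 fold_up: fold axis h@24; visible region now rows[16,24) x cols[16,32) = 8x16
Op 4 cut(4, 2): punch at orig (20,18); cuts so far [(20, 18)]; region rows[16,24) x cols[16,32) = 8x16
Op 5 cut(5, 9): punch at orig (21,25); cuts so far [(20, 18), (21, 25)]; region rows[16,24) x cols[16,32) = 8x16
Op 6 cut(5, 8): punch at orig (21,24); cuts so far [(20, 18), (21, 24), (21, 25)]; region rows[16,24) x cols[16,32) = 8x16
Op 7 cut(5, 5): punch at orig (21,21); cuts so far [(20, 18), (21, 21), (21, 24), (21, 25)]; region rows[16,24) x cols[16,32) = 8x16
Unfold 1 (reflect across h@24): 8 holes -> [(20, 18), (21, 21), (21, 24), (21, 25), (26, 21), (26, 24), (26, 25), (27, 18)]
Unfold 2 (reflect across h@16): 16 holes -> [(4, 18), (5, 21), (5, 24), (5, 25), (10, 21), (10, 24), (10, 25), (11, 18), (20, 18), (21, 21), (21, 24), (21, 25), (26, 21), (26, 24), (26, 25), (27, 18)]
Unfold 3 (reflect across v@16): 32 holes -> [(4, 13), (4, 18), (5, 6), (5, 7), (5, 10), (5, 21), (5, 24), (5, 25), (10, 6), (10, 7), (10, 10), (10, 21), (10, 24), (10, 25), (11, 13), (11, 18), (20, 13), (20, 18), (21, 6), (21, 7), (21, 10), (21, 21), (21, 24), (21, 25), (26, 6), (26, 7), (26, 10), (26, 21), (26, 24), (26, 25), (27, 13), (27, 18)]
Holes: [(4, 13), (4, 18), (5, 6), (5, 7), (5, 10), (5, 21), (5, 24), (5, 25), (10, 6), (10, 7), (10, 10), (10, 21), (10, 24), (10, 25), (11, 13), (11, 18), (20, 13), (20, 18), (21, 6), (21, 7), (21, 10), (21, 21), (21, 24), (21, 25), (26, 6), (26, 7), (26, 10), (26, 21), (26, 24), (26, 25), (27, 13), (27, 18)]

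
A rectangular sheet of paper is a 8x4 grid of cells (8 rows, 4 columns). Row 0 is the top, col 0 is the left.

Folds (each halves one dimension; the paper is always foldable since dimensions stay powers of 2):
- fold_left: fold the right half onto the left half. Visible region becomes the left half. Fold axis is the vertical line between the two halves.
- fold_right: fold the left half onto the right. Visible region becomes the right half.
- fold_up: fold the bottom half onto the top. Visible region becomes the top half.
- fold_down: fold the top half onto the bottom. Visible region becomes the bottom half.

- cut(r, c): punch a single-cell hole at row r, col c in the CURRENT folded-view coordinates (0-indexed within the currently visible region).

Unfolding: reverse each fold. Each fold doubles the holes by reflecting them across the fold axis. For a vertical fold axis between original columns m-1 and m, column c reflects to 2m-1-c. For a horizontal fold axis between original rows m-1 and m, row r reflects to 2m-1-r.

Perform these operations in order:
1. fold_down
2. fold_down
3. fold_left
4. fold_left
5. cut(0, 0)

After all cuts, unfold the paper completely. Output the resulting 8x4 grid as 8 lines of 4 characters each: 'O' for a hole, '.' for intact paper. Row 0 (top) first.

Op 1 fold_down: fold axis h@4; visible region now rows[4,8) x cols[0,4) = 4x4
Op 2 fold_down: fold axis h@6; visible region now rows[6,8) x cols[0,4) = 2x4
Op 3 fold_left: fold axis v@2; visible region now rows[6,8) x cols[0,2) = 2x2
Op 4 fold_left: fold axis v@1; visible region now rows[6,8) x cols[0,1) = 2x1
Op 5 cut(0, 0): punch at orig (6,0); cuts so far [(6, 0)]; region rows[6,8) x cols[0,1) = 2x1
Unfold 1 (reflect across v@1): 2 holes -> [(6, 0), (6, 1)]
Unfold 2 (reflect across v@2): 4 holes -> [(6, 0), (6, 1), (6, 2), (6, 3)]
Unfold 3 (reflect across h@6): 8 holes -> [(5, 0), (5, 1), (5, 2), (5, 3), (6, 0), (6, 1), (6, 2), (6, 3)]
Unfold 4 (reflect across h@4): 16 holes -> [(1, 0), (1, 1), (1, 2), (1, 3), (2, 0), (2, 1), (2, 2), (2, 3), (5, 0), (5, 1), (5, 2), (5, 3), (6, 0), (6, 1), (6, 2), (6, 3)]

Answer: ....
OOOO
OOOO
....
....
OOOO
OOOO
....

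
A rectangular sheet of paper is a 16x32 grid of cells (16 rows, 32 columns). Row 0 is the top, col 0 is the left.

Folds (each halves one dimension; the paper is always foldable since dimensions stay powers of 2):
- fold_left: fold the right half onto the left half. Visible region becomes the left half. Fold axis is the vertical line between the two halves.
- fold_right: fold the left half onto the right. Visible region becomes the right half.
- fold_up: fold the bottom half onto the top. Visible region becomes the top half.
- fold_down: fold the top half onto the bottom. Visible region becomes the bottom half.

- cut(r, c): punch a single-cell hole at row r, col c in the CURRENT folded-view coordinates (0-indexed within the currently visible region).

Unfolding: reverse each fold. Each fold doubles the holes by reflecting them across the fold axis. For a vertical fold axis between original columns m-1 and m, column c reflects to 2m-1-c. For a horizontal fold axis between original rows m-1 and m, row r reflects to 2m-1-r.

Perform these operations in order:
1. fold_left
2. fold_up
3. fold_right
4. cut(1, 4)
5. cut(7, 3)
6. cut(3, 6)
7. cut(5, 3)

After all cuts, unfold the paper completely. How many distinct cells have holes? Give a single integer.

Op 1 fold_left: fold axis v@16; visible region now rows[0,16) x cols[0,16) = 16x16
Op 2 fold_up: fold axis h@8; visible region now rows[0,8) x cols[0,16) = 8x16
Op 3 fold_right: fold axis v@8; visible region now rows[0,8) x cols[8,16) = 8x8
Op 4 cut(1, 4): punch at orig (1,12); cuts so far [(1, 12)]; region rows[0,8) x cols[8,16) = 8x8
Op 5 cut(7, 3): punch at orig (7,11); cuts so far [(1, 12), (7, 11)]; region rows[0,8) x cols[8,16) = 8x8
Op 6 cut(3, 6): punch at orig (3,14); cuts so far [(1, 12), (3, 14), (7, 11)]; region rows[0,8) x cols[8,16) = 8x8
Op 7 cut(5, 3): punch at orig (5,11); cuts so far [(1, 12), (3, 14), (5, 11), (7, 11)]; region rows[0,8) x cols[8,16) = 8x8
Unfold 1 (reflect across v@8): 8 holes -> [(1, 3), (1, 12), (3, 1), (3, 14), (5, 4), (5, 11), (7, 4), (7, 11)]
Unfold 2 (reflect across h@8): 16 holes -> [(1, 3), (1, 12), (3, 1), (3, 14), (5, 4), (5, 11), (7, 4), (7, 11), (8, 4), (8, 11), (10, 4), (10, 11), (12, 1), (12, 14), (14, 3), (14, 12)]
Unfold 3 (reflect across v@16): 32 holes -> [(1, 3), (1, 12), (1, 19), (1, 28), (3, 1), (3, 14), (3, 17), (3, 30), (5, 4), (5, 11), (5, 20), (5, 27), (7, 4), (7, 11), (7, 20), (7, 27), (8, 4), (8, 11), (8, 20), (8, 27), (10, 4), (10, 11), (10, 20), (10, 27), (12, 1), (12, 14), (12, 17), (12, 30), (14, 3), (14, 12), (14, 19), (14, 28)]

Answer: 32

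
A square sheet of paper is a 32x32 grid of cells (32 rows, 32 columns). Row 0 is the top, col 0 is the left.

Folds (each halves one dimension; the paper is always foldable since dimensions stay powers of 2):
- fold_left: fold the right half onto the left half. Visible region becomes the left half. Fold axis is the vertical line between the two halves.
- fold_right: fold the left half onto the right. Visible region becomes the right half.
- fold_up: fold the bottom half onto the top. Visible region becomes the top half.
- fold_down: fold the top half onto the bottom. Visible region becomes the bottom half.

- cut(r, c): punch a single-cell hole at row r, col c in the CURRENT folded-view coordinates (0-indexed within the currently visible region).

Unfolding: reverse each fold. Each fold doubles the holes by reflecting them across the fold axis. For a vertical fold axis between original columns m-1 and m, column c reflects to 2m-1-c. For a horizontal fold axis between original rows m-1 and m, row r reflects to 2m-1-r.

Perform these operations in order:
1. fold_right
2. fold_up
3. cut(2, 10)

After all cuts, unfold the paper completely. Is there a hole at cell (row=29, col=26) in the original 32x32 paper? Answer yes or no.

Op 1 fold_right: fold axis v@16; visible region now rows[0,32) x cols[16,32) = 32x16
Op 2 fold_up: fold axis h@16; visible region now rows[0,16) x cols[16,32) = 16x16
Op 3 cut(2, 10): punch at orig (2,26); cuts so far [(2, 26)]; region rows[0,16) x cols[16,32) = 16x16
Unfold 1 (reflect across h@16): 2 holes -> [(2, 26), (29, 26)]
Unfold 2 (reflect across v@16): 4 holes -> [(2, 5), (2, 26), (29, 5), (29, 26)]
Holes: [(2, 5), (2, 26), (29, 5), (29, 26)]

Answer: yes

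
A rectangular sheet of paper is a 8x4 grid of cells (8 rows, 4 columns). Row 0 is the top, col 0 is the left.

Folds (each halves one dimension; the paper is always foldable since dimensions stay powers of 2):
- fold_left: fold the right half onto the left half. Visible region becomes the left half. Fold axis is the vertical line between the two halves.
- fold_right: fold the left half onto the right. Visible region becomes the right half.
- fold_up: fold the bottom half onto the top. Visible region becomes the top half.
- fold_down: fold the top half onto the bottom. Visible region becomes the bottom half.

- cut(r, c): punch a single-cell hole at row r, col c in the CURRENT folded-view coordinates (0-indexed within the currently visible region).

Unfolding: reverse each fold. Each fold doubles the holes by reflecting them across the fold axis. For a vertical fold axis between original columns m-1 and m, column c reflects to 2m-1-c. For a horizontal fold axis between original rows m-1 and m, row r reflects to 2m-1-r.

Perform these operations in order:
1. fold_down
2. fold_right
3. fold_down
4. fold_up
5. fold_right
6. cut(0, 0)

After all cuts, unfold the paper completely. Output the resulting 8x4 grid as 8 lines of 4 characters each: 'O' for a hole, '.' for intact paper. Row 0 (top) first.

Op 1 fold_down: fold axis h@4; visible region now rows[4,8) x cols[0,4) = 4x4
Op 2 fold_right: fold axis v@2; visible region now rows[4,8) x cols[2,4) = 4x2
Op 3 fold_down: fold axis h@6; visible region now rows[6,8) x cols[2,4) = 2x2
Op 4 fold_up: fold axis h@7; visible region now rows[6,7) x cols[2,4) = 1x2
Op 5 fold_right: fold axis v@3; visible region now rows[6,7) x cols[3,4) = 1x1
Op 6 cut(0, 0): punch at orig (6,3); cuts so far [(6, 3)]; region rows[6,7) x cols[3,4) = 1x1
Unfold 1 (reflect across v@3): 2 holes -> [(6, 2), (6, 3)]
Unfold 2 (reflect across h@7): 4 holes -> [(6, 2), (6, 3), (7, 2), (7, 3)]
Unfold 3 (reflect across h@6): 8 holes -> [(4, 2), (4, 3), (5, 2), (5, 3), (6, 2), (6, 3), (7, 2), (7, 3)]
Unfold 4 (reflect across v@2): 16 holes -> [(4, 0), (4, 1), (4, 2), (4, 3), (5, 0), (5, 1), (5, 2), (5, 3), (6, 0), (6, 1), (6, 2), (6, 3), (7, 0), (7, 1), (7, 2), (7, 3)]
Unfold 5 (reflect across h@4): 32 holes -> [(0, 0), (0, 1), (0, 2), (0, 3), (1, 0), (1, 1), (1, 2), (1, 3), (2, 0), (2, 1), (2, 2), (2, 3), (3, 0), (3, 1), (3, 2), (3, 3), (4, 0), (4, 1), (4, 2), (4, 3), (5, 0), (5, 1), (5, 2), (5, 3), (6, 0), (6, 1), (6, 2), (6, 3), (7, 0), (7, 1), (7, 2), (7, 3)]

Answer: OOOO
OOOO
OOOO
OOOO
OOOO
OOOO
OOOO
OOOO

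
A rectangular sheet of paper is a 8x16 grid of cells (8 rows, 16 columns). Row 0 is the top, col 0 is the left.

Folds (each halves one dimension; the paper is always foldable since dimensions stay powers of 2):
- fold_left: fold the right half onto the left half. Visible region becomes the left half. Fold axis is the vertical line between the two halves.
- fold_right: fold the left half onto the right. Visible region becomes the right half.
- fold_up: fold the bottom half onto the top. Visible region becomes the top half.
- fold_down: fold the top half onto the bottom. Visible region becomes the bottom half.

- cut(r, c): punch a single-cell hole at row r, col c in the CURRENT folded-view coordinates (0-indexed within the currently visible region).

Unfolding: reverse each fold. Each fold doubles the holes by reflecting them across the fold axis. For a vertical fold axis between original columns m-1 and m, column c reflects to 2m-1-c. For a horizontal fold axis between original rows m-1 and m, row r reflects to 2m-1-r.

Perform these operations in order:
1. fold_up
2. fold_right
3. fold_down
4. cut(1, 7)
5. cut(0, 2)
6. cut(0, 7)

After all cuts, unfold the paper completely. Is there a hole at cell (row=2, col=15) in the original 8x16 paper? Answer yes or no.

Op 1 fold_up: fold axis h@4; visible region now rows[0,4) x cols[0,16) = 4x16
Op 2 fold_right: fold axis v@8; visible region now rows[0,4) x cols[8,16) = 4x8
Op 3 fold_down: fold axis h@2; visible region now rows[2,4) x cols[8,16) = 2x8
Op 4 cut(1, 7): punch at orig (3,15); cuts so far [(3, 15)]; region rows[2,4) x cols[8,16) = 2x8
Op 5 cut(0, 2): punch at orig (2,10); cuts so far [(2, 10), (3, 15)]; region rows[2,4) x cols[8,16) = 2x8
Op 6 cut(0, 7): punch at orig (2,15); cuts so far [(2, 10), (2, 15), (3, 15)]; region rows[2,4) x cols[8,16) = 2x8
Unfold 1 (reflect across h@2): 6 holes -> [(0, 15), (1, 10), (1, 15), (2, 10), (2, 15), (3, 15)]
Unfold 2 (reflect across v@8): 12 holes -> [(0, 0), (0, 15), (1, 0), (1, 5), (1, 10), (1, 15), (2, 0), (2, 5), (2, 10), (2, 15), (3, 0), (3, 15)]
Unfold 3 (reflect across h@4): 24 holes -> [(0, 0), (0, 15), (1, 0), (1, 5), (1, 10), (1, 15), (2, 0), (2, 5), (2, 10), (2, 15), (3, 0), (3, 15), (4, 0), (4, 15), (5, 0), (5, 5), (5, 10), (5, 15), (6, 0), (6, 5), (6, 10), (6, 15), (7, 0), (7, 15)]
Holes: [(0, 0), (0, 15), (1, 0), (1, 5), (1, 10), (1, 15), (2, 0), (2, 5), (2, 10), (2, 15), (3, 0), (3, 15), (4, 0), (4, 15), (5, 0), (5, 5), (5, 10), (5, 15), (6, 0), (6, 5), (6, 10), (6, 15), (7, 0), (7, 15)]

Answer: yes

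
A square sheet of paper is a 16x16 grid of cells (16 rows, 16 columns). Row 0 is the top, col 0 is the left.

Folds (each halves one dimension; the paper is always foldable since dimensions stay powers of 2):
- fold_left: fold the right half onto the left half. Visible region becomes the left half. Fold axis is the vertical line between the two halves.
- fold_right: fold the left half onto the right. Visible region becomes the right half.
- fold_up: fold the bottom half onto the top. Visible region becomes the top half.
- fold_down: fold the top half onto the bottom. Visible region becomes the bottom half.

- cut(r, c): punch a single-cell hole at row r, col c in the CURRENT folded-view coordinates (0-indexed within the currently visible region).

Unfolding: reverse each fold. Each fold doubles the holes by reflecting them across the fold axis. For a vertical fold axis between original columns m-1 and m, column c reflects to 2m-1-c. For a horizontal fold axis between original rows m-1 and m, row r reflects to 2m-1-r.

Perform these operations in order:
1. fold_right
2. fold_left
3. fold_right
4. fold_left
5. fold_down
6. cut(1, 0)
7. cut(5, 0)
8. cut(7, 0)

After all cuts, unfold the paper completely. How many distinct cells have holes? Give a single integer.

Answer: 96

Derivation:
Op 1 fold_right: fold axis v@8; visible region now rows[0,16) x cols[8,16) = 16x8
Op 2 fold_left: fold axis v@12; visible region now rows[0,16) x cols[8,12) = 16x4
Op 3 fold_right: fold axis v@10; visible region now rows[0,16) x cols[10,12) = 16x2
Op 4 fold_left: fold axis v@11; visible region now rows[0,16) x cols[10,11) = 16x1
Op 5 fold_down: fold axis h@8; visible region now rows[8,16) x cols[10,11) = 8x1
Op 6 cut(1, 0): punch at orig (9,10); cuts so far [(9, 10)]; region rows[8,16) x cols[10,11) = 8x1
Op 7 cut(5, 0): punch at orig (13,10); cuts so far [(9, 10), (13, 10)]; region rows[8,16) x cols[10,11) = 8x1
Op 8 cut(7, 0): punch at orig (15,10); cuts so far [(9, 10), (13, 10), (15, 10)]; region rows[8,16) x cols[10,11) = 8x1
Unfold 1 (reflect across h@8): 6 holes -> [(0, 10), (2, 10), (6, 10), (9, 10), (13, 10), (15, 10)]
Unfold 2 (reflect across v@11): 12 holes -> [(0, 10), (0, 11), (2, 10), (2, 11), (6, 10), (6, 11), (9, 10), (9, 11), (13, 10), (13, 11), (15, 10), (15, 11)]
Unfold 3 (reflect across v@10): 24 holes -> [(0, 8), (0, 9), (0, 10), (0, 11), (2, 8), (2, 9), (2, 10), (2, 11), (6, 8), (6, 9), (6, 10), (6, 11), (9, 8), (9, 9), (9, 10), (9, 11), (13, 8), (13, 9), (13, 10), (13, 11), (15, 8), (15, 9), (15, 10), (15, 11)]
Unfold 4 (reflect across v@12): 48 holes -> [(0, 8), (0, 9), (0, 10), (0, 11), (0, 12), (0, 13), (0, 14), (0, 15), (2, 8), (2, 9), (2, 10), (2, 11), (2, 12), (2, 13), (2, 14), (2, 15), (6, 8), (6, 9), (6, 10), (6, 11), (6, 12), (6, 13), (6, 14), (6, 15), (9, 8), (9, 9), (9, 10), (9, 11), (9, 12), (9, 13), (9, 14), (9, 15), (13, 8), (13, 9), (13, 10), (13, 11), (13, 12), (13, 13), (13, 14), (13, 15), (15, 8), (15, 9), (15, 10), (15, 11), (15, 12), (15, 13), (15, 14), (15, 15)]
Unfold 5 (reflect across v@8): 96 holes -> [(0, 0), (0, 1), (0, 2), (0, 3), (0, 4), (0, 5), (0, 6), (0, 7), (0, 8), (0, 9), (0, 10), (0, 11), (0, 12), (0, 13), (0, 14), (0, 15), (2, 0), (2, 1), (2, 2), (2, 3), (2, 4), (2, 5), (2, 6), (2, 7), (2, 8), (2, 9), (2, 10), (2, 11), (2, 12), (2, 13), (2, 14), (2, 15), (6, 0), (6, 1), (6, 2), (6, 3), (6, 4), (6, 5), (6, 6), (6, 7), (6, 8), (6, 9), (6, 10), (6, 11), (6, 12), (6, 13), (6, 14), (6, 15), (9, 0), (9, 1), (9, 2), (9, 3), (9, 4), (9, 5), (9, 6), (9, 7), (9, 8), (9, 9), (9, 10), (9, 11), (9, 12), (9, 13), (9, 14), (9, 15), (13, 0), (13, 1), (13, 2), (13, 3), (13, 4), (13, 5), (13, 6), (13, 7), (13, 8), (13, 9), (13, 10), (13, 11), (13, 12), (13, 13), (13, 14), (13, 15), (15, 0), (15, 1), (15, 2), (15, 3), (15, 4), (15, 5), (15, 6), (15, 7), (15, 8), (15, 9), (15, 10), (15, 11), (15, 12), (15, 13), (15, 14), (15, 15)]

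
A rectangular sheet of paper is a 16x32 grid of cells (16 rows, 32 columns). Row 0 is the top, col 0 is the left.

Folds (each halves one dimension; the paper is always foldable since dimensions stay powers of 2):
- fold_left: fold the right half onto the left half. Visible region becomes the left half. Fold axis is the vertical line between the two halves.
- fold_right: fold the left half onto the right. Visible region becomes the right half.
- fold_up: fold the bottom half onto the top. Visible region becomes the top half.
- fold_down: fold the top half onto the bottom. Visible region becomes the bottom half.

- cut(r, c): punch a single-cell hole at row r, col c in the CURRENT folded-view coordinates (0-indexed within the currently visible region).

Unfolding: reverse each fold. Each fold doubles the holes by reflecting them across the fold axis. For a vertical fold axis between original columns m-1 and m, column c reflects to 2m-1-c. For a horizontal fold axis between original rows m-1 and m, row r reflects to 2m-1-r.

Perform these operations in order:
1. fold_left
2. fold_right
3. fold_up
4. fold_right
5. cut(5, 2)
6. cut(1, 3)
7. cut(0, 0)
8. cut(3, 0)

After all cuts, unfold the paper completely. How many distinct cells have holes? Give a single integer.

Op 1 fold_left: fold axis v@16; visible region now rows[0,16) x cols[0,16) = 16x16
Op 2 fold_right: fold axis v@8; visible region now rows[0,16) x cols[8,16) = 16x8
Op 3 fold_up: fold axis h@8; visible region now rows[0,8) x cols[8,16) = 8x8
Op 4 fold_right: fold axis v@12; visible region now rows[0,8) x cols[12,16) = 8x4
Op 5 cut(5, 2): punch at orig (5,14); cuts so far [(5, 14)]; region rows[0,8) x cols[12,16) = 8x4
Op 6 cut(1, 3): punch at orig (1,15); cuts so far [(1, 15), (5, 14)]; region rows[0,8) x cols[12,16) = 8x4
Op 7 cut(0, 0): punch at orig (0,12); cuts so far [(0, 12), (1, 15), (5, 14)]; region rows[0,8) x cols[12,16) = 8x4
Op 8 cut(3, 0): punch at orig (3,12); cuts so far [(0, 12), (1, 15), (3, 12), (5, 14)]; region rows[0,8) x cols[12,16) = 8x4
Unfold 1 (reflect across v@12): 8 holes -> [(0, 11), (0, 12), (1, 8), (1, 15), (3, 11), (3, 12), (5, 9), (5, 14)]
Unfold 2 (reflect across h@8): 16 holes -> [(0, 11), (0, 12), (1, 8), (1, 15), (3, 11), (3, 12), (5, 9), (5, 14), (10, 9), (10, 14), (12, 11), (12, 12), (14, 8), (14, 15), (15, 11), (15, 12)]
Unfold 3 (reflect across v@8): 32 holes -> [(0, 3), (0, 4), (0, 11), (0, 12), (1, 0), (1, 7), (1, 8), (1, 15), (3, 3), (3, 4), (3, 11), (3, 12), (5, 1), (5, 6), (5, 9), (5, 14), (10, 1), (10, 6), (10, 9), (10, 14), (12, 3), (12, 4), (12, 11), (12, 12), (14, 0), (14, 7), (14, 8), (14, 15), (15, 3), (15, 4), (15, 11), (15, 12)]
Unfold 4 (reflect across v@16): 64 holes -> [(0, 3), (0, 4), (0, 11), (0, 12), (0, 19), (0, 20), (0, 27), (0, 28), (1, 0), (1, 7), (1, 8), (1, 15), (1, 16), (1, 23), (1, 24), (1, 31), (3, 3), (3, 4), (3, 11), (3, 12), (3, 19), (3, 20), (3, 27), (3, 28), (5, 1), (5, 6), (5, 9), (5, 14), (5, 17), (5, 22), (5, 25), (5, 30), (10, 1), (10, 6), (10, 9), (10, 14), (10, 17), (10, 22), (10, 25), (10, 30), (12, 3), (12, 4), (12, 11), (12, 12), (12, 19), (12, 20), (12, 27), (12, 28), (14, 0), (14, 7), (14, 8), (14, 15), (14, 16), (14, 23), (14, 24), (14, 31), (15, 3), (15, 4), (15, 11), (15, 12), (15, 19), (15, 20), (15, 27), (15, 28)]

Answer: 64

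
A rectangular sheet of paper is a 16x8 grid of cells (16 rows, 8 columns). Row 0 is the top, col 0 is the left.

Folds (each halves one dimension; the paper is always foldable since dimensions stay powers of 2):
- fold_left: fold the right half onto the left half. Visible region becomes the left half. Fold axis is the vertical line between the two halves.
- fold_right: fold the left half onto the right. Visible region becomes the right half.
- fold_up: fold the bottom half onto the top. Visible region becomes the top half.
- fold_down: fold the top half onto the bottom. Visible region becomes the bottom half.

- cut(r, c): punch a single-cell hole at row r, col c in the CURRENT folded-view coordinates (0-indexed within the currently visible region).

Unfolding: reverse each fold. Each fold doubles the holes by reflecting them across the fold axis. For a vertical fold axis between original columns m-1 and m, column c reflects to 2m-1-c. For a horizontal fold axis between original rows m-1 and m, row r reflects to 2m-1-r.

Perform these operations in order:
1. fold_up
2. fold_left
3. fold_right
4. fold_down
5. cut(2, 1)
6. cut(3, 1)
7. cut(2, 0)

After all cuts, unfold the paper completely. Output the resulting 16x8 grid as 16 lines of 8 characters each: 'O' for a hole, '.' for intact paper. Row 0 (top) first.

Op 1 fold_up: fold axis h@8; visible region now rows[0,8) x cols[0,8) = 8x8
Op 2 fold_left: fold axis v@4; visible region now rows[0,8) x cols[0,4) = 8x4
Op 3 fold_right: fold axis v@2; visible region now rows[0,8) x cols[2,4) = 8x2
Op 4 fold_down: fold axis h@4; visible region now rows[4,8) x cols[2,4) = 4x2
Op 5 cut(2, 1): punch at orig (6,3); cuts so far [(6, 3)]; region rows[4,8) x cols[2,4) = 4x2
Op 6 cut(3, 1): punch at orig (7,3); cuts so far [(6, 3), (7, 3)]; region rows[4,8) x cols[2,4) = 4x2
Op 7 cut(2, 0): punch at orig (6,2); cuts so far [(6, 2), (6, 3), (7, 3)]; region rows[4,8) x cols[2,4) = 4x2
Unfold 1 (reflect across h@4): 6 holes -> [(0, 3), (1, 2), (1, 3), (6, 2), (6, 3), (7, 3)]
Unfold 2 (reflect across v@2): 12 holes -> [(0, 0), (0, 3), (1, 0), (1, 1), (1, 2), (1, 3), (6, 0), (6, 1), (6, 2), (6, 3), (7, 0), (7, 3)]
Unfold 3 (reflect across v@4): 24 holes -> [(0, 0), (0, 3), (0, 4), (0, 7), (1, 0), (1, 1), (1, 2), (1, 3), (1, 4), (1, 5), (1, 6), (1, 7), (6, 0), (6, 1), (6, 2), (6, 3), (6, 4), (6, 5), (6, 6), (6, 7), (7, 0), (7, 3), (7, 4), (7, 7)]
Unfold 4 (reflect across h@8): 48 holes -> [(0, 0), (0, 3), (0, 4), (0, 7), (1, 0), (1, 1), (1, 2), (1, 3), (1, 4), (1, 5), (1, 6), (1, 7), (6, 0), (6, 1), (6, 2), (6, 3), (6, 4), (6, 5), (6, 6), (6, 7), (7, 0), (7, 3), (7, 4), (7, 7), (8, 0), (8, 3), (8, 4), (8, 7), (9, 0), (9, 1), (9, 2), (9, 3), (9, 4), (9, 5), (9, 6), (9, 7), (14, 0), (14, 1), (14, 2), (14, 3), (14, 4), (14, 5), (14, 6), (14, 7), (15, 0), (15, 3), (15, 4), (15, 7)]

Answer: O..OO..O
OOOOOOOO
........
........
........
........
OOOOOOOO
O..OO..O
O..OO..O
OOOOOOOO
........
........
........
........
OOOOOOOO
O..OO..O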